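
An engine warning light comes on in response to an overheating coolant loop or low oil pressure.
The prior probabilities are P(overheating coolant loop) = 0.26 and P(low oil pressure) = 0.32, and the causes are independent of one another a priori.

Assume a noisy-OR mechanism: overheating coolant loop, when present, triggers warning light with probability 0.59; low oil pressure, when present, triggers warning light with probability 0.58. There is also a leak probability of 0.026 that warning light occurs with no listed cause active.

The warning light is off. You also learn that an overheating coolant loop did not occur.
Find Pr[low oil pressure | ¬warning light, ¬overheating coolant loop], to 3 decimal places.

Under noisy-OR, P(warning light | causes) = 1 − (1−0.026)·∏(1−qᵢ) over the active causes.
For the numerator, keep only low oil pressure=true terms: 0.40908×0.32 = 0.130906
The normalizing constant is 0.974×0.68 + 0.40908×0.32 = 0.793226
P(low oil pressure | ¬warning light, ¬overheating coolant loop) = 0.130906/0.793226 ≈ 0.165

Pr[low oil pressure | ¬warning light, ¬overheating coolant loop] ≈ 0.165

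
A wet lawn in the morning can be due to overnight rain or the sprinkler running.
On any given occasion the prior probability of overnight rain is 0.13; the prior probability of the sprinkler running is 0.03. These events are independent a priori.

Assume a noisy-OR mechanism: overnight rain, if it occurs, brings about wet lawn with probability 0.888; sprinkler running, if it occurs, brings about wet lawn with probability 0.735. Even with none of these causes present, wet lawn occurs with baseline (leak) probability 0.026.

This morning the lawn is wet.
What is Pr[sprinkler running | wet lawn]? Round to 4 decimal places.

Pr[sprinkler running | wet lawn] ≈ 0.1470

Under noisy-OR, P(wet lawn | causes) = 1 − (1−0.026)·∏(1−qᵢ) over the active causes.
For the numerator, keep only sprinkler running=true terms: 0.019363 + 0.003787 = 0.023150
The normalizing constant is 0.026*0.87*0.97 + 0.74189*0.87*0.03 + 0.890912*0.13*0.97 + 0.971092*0.13*0.03 = 0.157435
P(sprinkler running | wet lawn) = 0.023150/0.157435 ≈ 0.1470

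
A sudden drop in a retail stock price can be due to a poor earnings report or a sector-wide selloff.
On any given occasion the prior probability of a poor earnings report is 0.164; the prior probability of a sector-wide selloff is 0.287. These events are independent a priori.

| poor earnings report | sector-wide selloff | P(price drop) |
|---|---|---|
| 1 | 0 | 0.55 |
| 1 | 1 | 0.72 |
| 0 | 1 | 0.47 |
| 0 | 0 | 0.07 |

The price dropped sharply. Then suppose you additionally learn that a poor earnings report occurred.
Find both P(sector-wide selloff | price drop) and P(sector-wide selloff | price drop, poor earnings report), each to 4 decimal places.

P(sector-wide selloff | price drop) ≈ 0.5804; P(sector-wide selloff | price drop, poor earnings report) ≈ 0.3451

P(price drop) = 0.07×0.836×0.713 + 0.47×0.836×0.287 + 0.55×0.164×0.713 + 0.72×0.164×0.287 = 0.041725 + 0.112768 + 0.064313 + 0.033889 = 0.252695
Restricting to configurations with sector-wide selloff present: 0.112768 + 0.033889 = 0.146657.
So P(sector-wide selloff | price drop) = 0.146657/0.252695 ≈ 0.5804.

Now condition on the additional information:
Weight on sector-wide selloff=true, given the evidence: 0.72×0.287 = 0.206640
Normalizer over all consistent configurations: 0.55×0.713 + 0.72×0.287 = 0.598790
Posterior = 0.206640 / 0.598790 ≈ 0.3451
Conditioning on poor earnings report lowers the posterior on sector-wide selloff: the classic explaining-away effect in a common-effect structure.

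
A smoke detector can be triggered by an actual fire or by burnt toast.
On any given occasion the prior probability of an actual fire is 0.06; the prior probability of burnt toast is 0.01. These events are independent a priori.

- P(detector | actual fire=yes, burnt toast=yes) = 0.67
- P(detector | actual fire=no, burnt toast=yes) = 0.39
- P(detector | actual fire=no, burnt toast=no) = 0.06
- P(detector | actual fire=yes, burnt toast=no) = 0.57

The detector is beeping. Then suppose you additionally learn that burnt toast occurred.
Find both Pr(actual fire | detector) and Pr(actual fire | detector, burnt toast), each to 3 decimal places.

P(detector) = 0.06*0.94*0.99 + 0.39*0.94*0.01 + 0.57*0.06*0.99 + 0.67*0.06*0.01 = 0.055836 + 0.003666 + 0.033858 + 0.000402 = 0.093762
The actual fire-present share is 0.033858 + 0.000402 = 0.034260.
So P(actual fire | detector) = 0.034260/0.093762 ≈ 0.365.

Now condition on the additional information:
Sum P(detector|·) weighted by the priors over both values of actual fire:
  P(detector | burnt toast) = 0.39·0.94 + 0.67·0.06
        = 0.366600 + 0.040200 = 0.406800
Keeping only the actual fire-present terms gives 0.040200, so
  P(actual fire | detector, burnt toast) = 0.040200 / 0.406800 ≈ 0.099
Conditioning on burnt toast lowers the posterior on actual fire: the classic explaining-away effect in a common-effect structure.

Pr(actual fire | detector) ≈ 0.365; Pr(actual fire | detector, burnt toast) ≈ 0.099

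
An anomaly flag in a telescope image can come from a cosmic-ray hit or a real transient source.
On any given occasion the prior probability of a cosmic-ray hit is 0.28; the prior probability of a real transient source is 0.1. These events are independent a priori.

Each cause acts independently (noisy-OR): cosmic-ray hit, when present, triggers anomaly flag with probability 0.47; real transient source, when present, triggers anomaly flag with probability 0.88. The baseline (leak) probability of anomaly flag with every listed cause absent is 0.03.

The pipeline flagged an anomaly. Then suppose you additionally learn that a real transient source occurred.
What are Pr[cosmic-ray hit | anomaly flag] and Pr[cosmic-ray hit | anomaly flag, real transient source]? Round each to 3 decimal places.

Pr[cosmic-ray hit | anomaly flag] ≈ 0.642; Pr[cosmic-ray hit | anomaly flag, real transient source] ≈ 0.292

Under noisy-OR, P(anomaly flag | causes) = 1 − (1−0.03)·∏(1−qᵢ) over the active causes.
By total probability over the 4 (cosmic-ray hit, real transient source) configurations:
  P(anomaly flag) = 0.03·0.72·0.9 + 0.8836·0.72·0.1 + 0.4859·0.28·0.9 + 0.938308·0.28·0.1
        = 0.019440 + 0.063619 + 0.122447 + 0.026273 = 0.231779
Configurations with cosmic-ray hit contribute 0.148720, so
  P(cosmic-ray hit | anomaly flag) = 0.148720 / 0.231779 ≈ 0.642

With the extra evidence:
P(anomaly flag | real transient source) = 0.8836·0.72 + 0.938308·0.28 = 0.636192 + 0.262726 = 0.898918
Restricting to configurations with cosmic-ray hit present: 0.938308·0.28 = 0.262726.
Hence the posterior is 0.262726/0.898918 ≈ 0.292.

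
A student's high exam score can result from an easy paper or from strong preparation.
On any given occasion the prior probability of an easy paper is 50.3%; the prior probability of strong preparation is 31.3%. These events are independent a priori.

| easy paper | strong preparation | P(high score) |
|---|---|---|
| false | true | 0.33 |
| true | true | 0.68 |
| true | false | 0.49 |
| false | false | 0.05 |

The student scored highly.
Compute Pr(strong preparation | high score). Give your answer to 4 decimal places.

Pr(strong preparation | high score) ≈ 0.4594

Enumerate the 4 (easy paper, strong preparation) configurations and weight by the priors:
  P(high score) = 0.05*0.497*0.687 + 0.33*0.497*0.313 + 0.49*0.503*0.687 + 0.68*0.503*0.313
        = 0.017072 + 0.051335 + 0.169325 + 0.107059 = 0.344791
Configurations with strong preparation contribute 0.158394, so
  P(strong preparation | high score) = 0.158394 / 0.344791 ≈ 0.4594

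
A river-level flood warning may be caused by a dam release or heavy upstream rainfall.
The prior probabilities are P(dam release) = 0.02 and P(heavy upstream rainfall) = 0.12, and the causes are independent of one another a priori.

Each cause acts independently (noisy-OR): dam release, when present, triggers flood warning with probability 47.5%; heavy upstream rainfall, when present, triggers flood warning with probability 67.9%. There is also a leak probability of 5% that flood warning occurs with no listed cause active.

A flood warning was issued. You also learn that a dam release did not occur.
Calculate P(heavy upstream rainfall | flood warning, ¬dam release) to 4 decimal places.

P(heavy upstream rainfall | flood warning, ¬dam release) ≈ 0.6546

Under noisy-OR, P(flood warning | causes) = 1 − (1−0.05)·∏(1−qᵢ) over the active causes.
Enumerate both values of heavy upstream rainfall and weight by the priors:
  P(flood warning | ¬dam release) = 0.05·0.88 + 0.69505·0.12
        = 0.044000 + 0.083406 = 0.127406
Keeping only the heavy upstream rainfall-present terms gives 0.083406, so
  P(heavy upstream rainfall | flood warning, ¬dam release) = 0.083406 / 0.127406 ≈ 0.6546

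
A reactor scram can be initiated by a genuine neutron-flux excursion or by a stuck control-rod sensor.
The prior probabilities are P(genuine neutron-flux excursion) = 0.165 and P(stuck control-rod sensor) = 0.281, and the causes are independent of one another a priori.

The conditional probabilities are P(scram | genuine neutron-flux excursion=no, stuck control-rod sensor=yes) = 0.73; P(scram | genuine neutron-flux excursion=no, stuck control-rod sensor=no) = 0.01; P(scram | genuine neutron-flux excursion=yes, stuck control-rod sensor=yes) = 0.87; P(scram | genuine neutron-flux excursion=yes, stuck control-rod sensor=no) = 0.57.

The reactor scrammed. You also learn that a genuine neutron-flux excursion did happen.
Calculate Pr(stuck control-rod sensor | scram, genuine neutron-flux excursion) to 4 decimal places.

For the numerator, keep only stuck control-rod sensor=true terms: 0.87·0.281 = 0.244470
Normalizer over all consistent configurations: 0.57·0.719 + 0.87·0.281 = 0.654300
Posterior = 0.244470 / 0.654300 ≈ 0.3736

Pr(stuck control-rod sensor | scram, genuine neutron-flux excursion) ≈ 0.3736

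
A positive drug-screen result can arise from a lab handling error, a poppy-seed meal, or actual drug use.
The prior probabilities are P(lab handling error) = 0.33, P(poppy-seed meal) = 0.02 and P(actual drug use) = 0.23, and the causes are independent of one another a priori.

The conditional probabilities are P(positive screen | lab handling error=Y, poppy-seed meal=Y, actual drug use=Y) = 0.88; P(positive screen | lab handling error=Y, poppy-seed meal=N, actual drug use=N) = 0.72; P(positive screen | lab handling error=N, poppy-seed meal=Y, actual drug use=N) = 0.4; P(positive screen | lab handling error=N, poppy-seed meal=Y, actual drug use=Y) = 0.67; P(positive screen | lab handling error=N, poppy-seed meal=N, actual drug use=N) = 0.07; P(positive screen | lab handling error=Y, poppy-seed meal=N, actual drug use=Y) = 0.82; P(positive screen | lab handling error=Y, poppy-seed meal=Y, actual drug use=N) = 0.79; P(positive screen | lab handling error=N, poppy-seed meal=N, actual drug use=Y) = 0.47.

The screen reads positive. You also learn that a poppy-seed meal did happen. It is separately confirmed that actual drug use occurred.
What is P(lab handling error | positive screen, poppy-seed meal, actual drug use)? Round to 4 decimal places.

P(positive screen | poppy-seed meal, actual drug use) = 0.67*0.67 + 0.88*0.33 = 0.448900 + 0.290400 = 0.739300
Restricting to configurations with lab handling error present: 0.88*0.33 = 0.290400.
P(lab handling error | positive screen, poppy-seed meal, actual drug use) = 0.290400 / 0.739300 ≈ 0.3928

P(lab handling error | positive screen, poppy-seed meal, actual drug use) ≈ 0.3928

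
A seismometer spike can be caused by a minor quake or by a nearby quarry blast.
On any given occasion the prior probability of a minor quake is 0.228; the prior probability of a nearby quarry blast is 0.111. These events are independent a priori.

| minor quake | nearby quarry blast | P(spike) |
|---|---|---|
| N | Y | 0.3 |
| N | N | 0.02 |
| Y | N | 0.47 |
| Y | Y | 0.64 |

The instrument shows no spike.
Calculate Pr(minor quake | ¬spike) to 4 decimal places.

By total probability over the 4 (minor quake, nearby quarry blast) configurations:
  P(¬spike) = 0.98×0.772×0.889 + 0.7×0.772×0.111 + 0.53×0.228×0.889 + 0.36×0.228×0.111
        = 0.672582 + 0.059984 + 0.107427 + 0.009111 = 0.849104
Configurations with minor quake contribute 0.116538, so
  P(minor quake | ¬spike) = 0.116538 / 0.849104 ≈ 0.1372

Pr(minor quake | ¬spike) ≈ 0.1372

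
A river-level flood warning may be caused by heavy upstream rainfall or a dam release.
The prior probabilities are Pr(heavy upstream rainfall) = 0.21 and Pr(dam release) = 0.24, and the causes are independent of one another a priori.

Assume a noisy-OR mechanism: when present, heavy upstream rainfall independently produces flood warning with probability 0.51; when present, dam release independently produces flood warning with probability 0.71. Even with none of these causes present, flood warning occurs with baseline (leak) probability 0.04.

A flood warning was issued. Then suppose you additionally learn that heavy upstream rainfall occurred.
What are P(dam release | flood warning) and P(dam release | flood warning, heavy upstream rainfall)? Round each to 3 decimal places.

P(dam release | flood warning) ≈ 0.624; P(dam release | flood warning, heavy upstream rainfall) ≈ 0.340

Under noisy-OR, P(flood warning | causes) = 1 − (1−0.04)·∏(1−qᵢ) over the active causes.
P(flood warning) = 0.04·0.79·0.76 + 0.7216·0.79·0.24 + 0.5296·0.21·0.76 + 0.863584·0.21·0.24 = 0.024016 + 0.136815 + 0.084524 + 0.043525 = 0.288880
Restricting to configurations with dam release present: 0.136815 + 0.043525 = 0.180340.
Hence the posterior is 0.180340/0.288880 ≈ 0.624.

With the extra evidence:
For the numerator, keep only dam release=true terms: 0.863584*0.24 = 0.207260
The normalizing constant is 0.5296*0.76 + 0.863584*0.24 = 0.609756
Posterior = 0.207260 / 0.609756 ≈ 0.340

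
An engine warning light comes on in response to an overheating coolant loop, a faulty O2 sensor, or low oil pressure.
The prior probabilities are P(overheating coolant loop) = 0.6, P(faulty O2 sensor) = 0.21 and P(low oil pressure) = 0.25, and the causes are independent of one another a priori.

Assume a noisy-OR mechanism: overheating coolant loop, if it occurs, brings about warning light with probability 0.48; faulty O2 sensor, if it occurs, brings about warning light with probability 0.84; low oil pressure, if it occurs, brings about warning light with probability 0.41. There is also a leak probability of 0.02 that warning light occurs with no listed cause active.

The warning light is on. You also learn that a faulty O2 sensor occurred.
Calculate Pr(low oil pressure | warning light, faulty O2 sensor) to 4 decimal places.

Under noisy-OR, P(warning light | causes) = 1 − (1−0.02)·∏(1−qᵢ) over the active causes.
P(warning light | faulty O2 sensor) = 0.8432*0.4*0.75 + 0.907488*0.4*0.25 + 0.918464*0.6*0.75 + 0.951894*0.6*0.25 = 0.252960 + 0.090749 + 0.413309 + 0.142784 = 0.899802
Of this, 0.233533 comes from 0.090749 + 0.142784 (the low oil pressure=true cases).
Hence the posterior is 0.233533/0.899802 ≈ 0.2595.

Pr(low oil pressure | warning light, faulty O2 sensor) ≈ 0.2595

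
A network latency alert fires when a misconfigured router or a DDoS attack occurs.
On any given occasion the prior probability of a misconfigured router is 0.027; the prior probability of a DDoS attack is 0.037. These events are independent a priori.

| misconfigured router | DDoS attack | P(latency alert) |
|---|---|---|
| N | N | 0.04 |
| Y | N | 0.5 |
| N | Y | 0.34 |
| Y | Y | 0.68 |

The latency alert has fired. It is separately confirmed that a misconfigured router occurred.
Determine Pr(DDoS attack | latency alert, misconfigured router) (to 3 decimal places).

Enumerate both values of DDoS attack and weight by the priors:
  P(latency alert | misconfigured router) = 0.5×0.963 + 0.68×0.037
        = 0.481500 + 0.025160 = 0.506660
Configurations with DDoS attack contribute 0.025160, so
  P(DDoS attack | latency alert, misconfigured router) = 0.025160 / 0.506660 ≈ 0.050

Pr(DDoS attack | latency alert, misconfigured router) ≈ 0.050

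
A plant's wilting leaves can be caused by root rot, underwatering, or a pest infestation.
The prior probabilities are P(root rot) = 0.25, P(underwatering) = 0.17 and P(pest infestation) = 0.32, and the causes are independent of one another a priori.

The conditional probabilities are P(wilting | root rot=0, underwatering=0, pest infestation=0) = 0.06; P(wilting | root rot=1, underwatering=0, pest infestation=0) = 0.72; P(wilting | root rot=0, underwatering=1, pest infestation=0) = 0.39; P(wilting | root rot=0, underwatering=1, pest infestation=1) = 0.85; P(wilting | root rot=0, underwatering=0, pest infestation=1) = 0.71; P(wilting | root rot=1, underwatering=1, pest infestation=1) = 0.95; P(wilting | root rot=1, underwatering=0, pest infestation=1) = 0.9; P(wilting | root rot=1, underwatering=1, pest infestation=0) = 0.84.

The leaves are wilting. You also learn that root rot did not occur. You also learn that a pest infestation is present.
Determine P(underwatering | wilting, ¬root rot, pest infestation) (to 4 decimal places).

P(wilting | ¬root rot, pest infestation) = 0.71*0.83 + 0.85*0.17 = 0.589300 + 0.144500 = 0.733800
The underwatering-present share is 0.85*0.17 = 0.144500.
Hence the posterior is 0.144500/0.733800 ≈ 0.1969.

P(underwatering | wilting, ¬root rot, pest infestation) ≈ 0.1969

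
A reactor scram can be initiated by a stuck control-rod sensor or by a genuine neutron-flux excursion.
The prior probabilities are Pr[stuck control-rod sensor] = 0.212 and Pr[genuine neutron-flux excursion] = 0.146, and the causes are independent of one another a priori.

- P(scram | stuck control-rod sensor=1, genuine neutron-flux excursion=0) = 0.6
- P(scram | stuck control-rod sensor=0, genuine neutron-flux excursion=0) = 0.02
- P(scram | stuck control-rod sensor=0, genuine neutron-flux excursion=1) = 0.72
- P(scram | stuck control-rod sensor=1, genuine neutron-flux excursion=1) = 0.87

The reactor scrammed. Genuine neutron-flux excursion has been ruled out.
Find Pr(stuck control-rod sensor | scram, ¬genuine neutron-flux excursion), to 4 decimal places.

Numerator (weight on configurations with stuck control-rod sensor): 0.6×0.212 = 0.127200
Denominator P(scram | ¬genuine neutron-flux excursion): 0.02×0.788 + 0.6×0.212 = 0.142960
Posterior = 0.127200 / 0.142960 ≈ 0.8898

Pr(stuck control-rod sensor | scram, ¬genuine neutron-flux excursion) ≈ 0.8898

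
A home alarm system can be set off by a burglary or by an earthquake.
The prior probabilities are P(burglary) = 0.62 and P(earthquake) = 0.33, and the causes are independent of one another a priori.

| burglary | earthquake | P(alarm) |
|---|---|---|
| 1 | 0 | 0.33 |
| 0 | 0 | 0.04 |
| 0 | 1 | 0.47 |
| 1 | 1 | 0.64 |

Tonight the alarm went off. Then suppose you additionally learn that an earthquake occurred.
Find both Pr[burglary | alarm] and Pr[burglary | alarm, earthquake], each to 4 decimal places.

Pr[burglary | alarm] ≈ 0.7950; Pr[burglary | alarm, earthquake] ≈ 0.6896

By total probability over the 4 (burglary, earthquake) configurations:
  P(alarm) = 0.04×0.38×0.67 + 0.47×0.38×0.33 + 0.33×0.62×0.67 + 0.64×0.62×0.33
        = 0.010184 + 0.058938 + 0.137082 + 0.130944 = 0.337148
Configurations with burglary contribute 0.268026, so
  P(burglary | alarm) = 0.268026 / 0.337148 ≈ 0.7950

Now also conditioning on earthquake=true:
For the numerator, keep only burglary=true terms: 0.64×0.62 = 0.396800
The normalizing constant is 0.47×0.38 + 0.64×0.62 = 0.575400
P(burglary | alarm, earthquake) = 0.396800/0.575400 ≈ 0.6896
This is intercausal reasoning (explaining away): once earthquake accounts for the alarm, burglary becomes less likely.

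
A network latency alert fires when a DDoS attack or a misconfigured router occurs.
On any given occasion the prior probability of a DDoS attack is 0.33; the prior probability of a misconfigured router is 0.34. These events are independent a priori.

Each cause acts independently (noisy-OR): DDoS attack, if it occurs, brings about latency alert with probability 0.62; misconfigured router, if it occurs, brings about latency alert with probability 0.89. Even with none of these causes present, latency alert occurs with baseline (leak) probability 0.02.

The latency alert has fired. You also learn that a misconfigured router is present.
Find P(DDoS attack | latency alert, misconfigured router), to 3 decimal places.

Under noisy-OR, P(latency alert | causes) = 1 − (1−0.02)·∏(1−qᵢ) over the active causes.
For the numerator, keep only DDoS attack=true terms: 0.959036·0.33 = 0.316482
Normalizer over all consistent configurations: 0.8922·0.67 + 0.959036·0.33 = 0.914256
Posterior = 0.316482 / 0.914256 ≈ 0.346

P(DDoS attack | latency alert, misconfigured router) ≈ 0.346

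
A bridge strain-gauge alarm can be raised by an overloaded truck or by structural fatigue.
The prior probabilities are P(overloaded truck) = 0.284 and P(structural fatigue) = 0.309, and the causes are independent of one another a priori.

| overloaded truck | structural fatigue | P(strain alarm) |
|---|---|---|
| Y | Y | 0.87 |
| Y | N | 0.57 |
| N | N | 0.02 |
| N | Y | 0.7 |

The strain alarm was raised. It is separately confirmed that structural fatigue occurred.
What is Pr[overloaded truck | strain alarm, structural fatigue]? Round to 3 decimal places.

P(strain alarm | structural fatigue) = 0.7*0.716 + 0.87*0.284 = 0.501200 + 0.247080 = 0.748280
Restricting to configurations with overloaded truck present: 0.87*0.284 = 0.247080.
Hence the posterior is 0.247080/0.748280 ≈ 0.330.

Pr[overloaded truck | strain alarm, structural fatigue] ≈ 0.330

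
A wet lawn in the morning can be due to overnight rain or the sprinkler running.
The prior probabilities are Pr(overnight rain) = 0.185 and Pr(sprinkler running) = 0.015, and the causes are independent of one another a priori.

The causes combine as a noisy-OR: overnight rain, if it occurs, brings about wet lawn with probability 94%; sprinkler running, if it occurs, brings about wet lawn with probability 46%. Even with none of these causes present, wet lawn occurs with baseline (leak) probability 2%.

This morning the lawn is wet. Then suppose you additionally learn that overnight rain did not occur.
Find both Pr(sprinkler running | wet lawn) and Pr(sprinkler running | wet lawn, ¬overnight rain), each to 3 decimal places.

Pr(sprinkler running | wet lawn) ≈ 0.043; Pr(sprinkler running | wet lawn, ¬overnight rain) ≈ 0.264

Under noisy-OR, P(wet lawn | causes) = 1 − (1−0.02)·∏(1−qᵢ) over the active causes.
Sum P(wet lawn|·) weighted by the priors over the 4 (overnight rain, sprinkler running) configurations:
  P(wet lawn) = 0.02·0.815·0.985 + 0.4708·0.815·0.015 + 0.9412·0.185·0.985 + 0.968248·0.185·0.015
        = 0.016055 + 0.005756 + 0.171510 + 0.002687 = 0.196008
The terms with sprinkler running present sum to 0.008443, so
  P(sprinkler running | wet lawn) = 0.008443 / 0.196008 ≈ 0.043

Now also conditioning on overnight rain≠true:
P(wet lawn | ¬overnight rain) = 0.02×0.985 + 0.4708×0.015 = 0.019700 + 0.007062 = 0.026762
The sprinkler running-present share is 0.4708×0.015 = 0.007062.
P(sprinkler running | wet lawn, ¬overnight rain) = 0.007062 / 0.026762 ≈ 0.264
With overnight rain excluded, sprinkler running must carry more of the explanatory weight for the wet lawn.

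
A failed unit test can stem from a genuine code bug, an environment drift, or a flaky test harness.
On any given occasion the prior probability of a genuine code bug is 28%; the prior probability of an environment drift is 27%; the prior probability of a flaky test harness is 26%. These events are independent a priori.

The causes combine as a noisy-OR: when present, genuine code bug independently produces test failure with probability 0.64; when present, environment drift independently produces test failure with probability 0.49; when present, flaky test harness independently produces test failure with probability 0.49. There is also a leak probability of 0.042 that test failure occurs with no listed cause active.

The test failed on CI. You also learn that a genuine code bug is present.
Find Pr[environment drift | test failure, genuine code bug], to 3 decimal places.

Under noisy-OR, P(test failure | causes) = 1 − (1−0.042)·∏(1−qᵢ) over the active causes.
Numerator (weight on configurations with environment drift): 0.164657 + 0.063903 = 0.228560
Denominator P(test failure | genuine code bug): 0.65512·0.73·0.74 + 0.824111·0.73·0.26 + 0.824111·0.27·0.74 + 0.910297·0.27·0.26 = 0.738872
P(environment drift | test failure, genuine code bug) = 0.228560/0.738872 ≈ 0.309

Pr[environment drift | test failure, genuine code bug] ≈ 0.309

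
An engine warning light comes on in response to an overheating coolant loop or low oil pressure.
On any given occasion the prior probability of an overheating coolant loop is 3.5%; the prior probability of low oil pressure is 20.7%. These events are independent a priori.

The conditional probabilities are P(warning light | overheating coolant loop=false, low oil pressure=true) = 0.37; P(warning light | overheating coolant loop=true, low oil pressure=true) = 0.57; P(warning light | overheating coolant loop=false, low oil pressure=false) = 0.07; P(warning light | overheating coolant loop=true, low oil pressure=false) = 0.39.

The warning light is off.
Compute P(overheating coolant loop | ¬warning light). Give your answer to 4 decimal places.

Weight on overheating coolant loop=true, given the evidence: 0.016931 + 0.003115 = 0.020046
Normalizer over all consistent configurations: 0.93*0.965*0.793 + 0.63*0.965*0.207 + 0.61*0.035*0.793 + 0.43*0.035*0.207 = 0.857570
P(overheating coolant loop | ¬warning light) = 0.020046/0.857570 ≈ 0.0234

P(overheating coolant loop | ¬warning light) ≈ 0.0234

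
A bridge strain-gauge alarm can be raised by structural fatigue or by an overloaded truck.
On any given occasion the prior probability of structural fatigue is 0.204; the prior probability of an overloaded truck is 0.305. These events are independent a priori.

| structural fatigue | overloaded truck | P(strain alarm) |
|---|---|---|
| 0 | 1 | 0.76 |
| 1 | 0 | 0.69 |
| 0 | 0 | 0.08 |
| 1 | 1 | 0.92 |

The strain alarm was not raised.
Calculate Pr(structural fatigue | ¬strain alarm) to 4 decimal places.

Sum P(¬strain alarm|·) weighted by the priors over the 4 (structural fatigue, overloaded truck) configurations:
  P(¬strain alarm) = 0.92×0.796×0.695 + 0.24×0.796×0.305 + 0.31×0.204×0.695 + 0.08×0.204×0.305
        = 0.508962 + 0.058267 + 0.043952 + 0.004978 = 0.616159
The terms with structural fatigue present sum to 0.048930, so
  P(structural fatigue | ¬strain alarm) = 0.048930 / 0.616159 ≈ 0.0794

Pr(structural fatigue | ¬strain alarm) ≈ 0.0794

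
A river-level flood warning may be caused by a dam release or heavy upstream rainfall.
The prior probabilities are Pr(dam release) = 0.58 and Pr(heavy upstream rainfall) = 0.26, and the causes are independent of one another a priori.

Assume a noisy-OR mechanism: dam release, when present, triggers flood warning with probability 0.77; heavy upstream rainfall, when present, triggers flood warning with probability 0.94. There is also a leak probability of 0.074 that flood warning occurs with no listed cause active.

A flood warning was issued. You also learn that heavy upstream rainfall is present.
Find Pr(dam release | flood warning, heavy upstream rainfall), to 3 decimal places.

Under noisy-OR, P(flood warning | causes) = 1 − (1−0.074)·∏(1−qᵢ) over the active causes.
P(flood warning | heavy upstream rainfall) = 0.94444×0.42 + 0.987221×0.58 = 0.396665 + 0.572588 = 0.969253
The dam release-present share is 0.987221×0.58 = 0.572588.
P(dam release | flood warning, heavy upstream rainfall) = 0.572588 / 0.969253 ≈ 0.591

Pr(dam release | flood warning, heavy upstream rainfall) ≈ 0.591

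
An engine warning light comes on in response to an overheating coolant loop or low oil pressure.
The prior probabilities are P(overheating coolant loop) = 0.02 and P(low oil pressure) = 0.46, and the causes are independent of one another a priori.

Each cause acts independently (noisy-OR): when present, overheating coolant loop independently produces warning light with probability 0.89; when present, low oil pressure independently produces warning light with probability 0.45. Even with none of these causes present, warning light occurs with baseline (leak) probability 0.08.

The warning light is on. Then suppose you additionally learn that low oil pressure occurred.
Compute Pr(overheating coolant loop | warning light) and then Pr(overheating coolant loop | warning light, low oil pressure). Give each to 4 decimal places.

Pr(overheating coolant loop | warning light) ≈ 0.0649; Pr(overheating coolant loop | warning light, low oil pressure) ≈ 0.0375

Under noisy-OR, P(warning light | causes) = 1 − (1−0.08)·∏(1−qᵢ) over the active causes.
P(warning light) = 0.08×0.98×0.54 + 0.494×0.98×0.46 + 0.8988×0.02×0.54 + 0.94434×0.02×0.46 = 0.042336 + 0.222695 + 0.009707 + 0.008688 = 0.283426
Restricting to configurations with overheating coolant loop present: 0.009707 + 0.008688 = 0.018395.
P(overheating coolant loop | warning light) = 0.018395 / 0.283426 ≈ 0.0649

With the extra evidence:
Weight on overheating coolant loop=true, given the evidence: 0.94434·0.02 = 0.018887
Normalizer over all consistent configurations: 0.494·0.98 + 0.94434·0.02 = 0.503007
Posterior = 0.018887 / 0.503007 ≈ 0.0375
— low oil pressure explains away the evidence for overheating coolant loop.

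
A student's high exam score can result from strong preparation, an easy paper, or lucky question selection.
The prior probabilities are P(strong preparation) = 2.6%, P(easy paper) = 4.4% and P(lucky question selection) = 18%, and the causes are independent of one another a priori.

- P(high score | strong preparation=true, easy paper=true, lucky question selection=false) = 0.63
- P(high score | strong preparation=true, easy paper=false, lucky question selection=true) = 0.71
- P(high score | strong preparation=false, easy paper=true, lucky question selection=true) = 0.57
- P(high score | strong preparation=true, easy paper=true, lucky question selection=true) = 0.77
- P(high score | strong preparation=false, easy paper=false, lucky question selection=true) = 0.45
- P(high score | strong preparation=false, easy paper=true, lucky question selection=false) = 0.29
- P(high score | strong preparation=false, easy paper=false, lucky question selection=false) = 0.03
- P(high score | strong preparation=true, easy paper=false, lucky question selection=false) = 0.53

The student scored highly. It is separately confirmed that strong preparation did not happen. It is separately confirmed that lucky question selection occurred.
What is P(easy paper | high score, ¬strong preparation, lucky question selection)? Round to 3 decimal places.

P(easy paper | high score, ¬strong preparation, lucky question selection) ≈ 0.055

P(high score | ¬strong preparation, lucky question selection) = 0.45·0.956 + 0.57·0.044 = 0.430200 + 0.025080 = 0.455280
The easy paper-present share is 0.57·0.044 = 0.025080.
So P(easy paper | high score, ¬strong preparation, lucky question selection) = 0.025080/0.455280 ≈ 0.055.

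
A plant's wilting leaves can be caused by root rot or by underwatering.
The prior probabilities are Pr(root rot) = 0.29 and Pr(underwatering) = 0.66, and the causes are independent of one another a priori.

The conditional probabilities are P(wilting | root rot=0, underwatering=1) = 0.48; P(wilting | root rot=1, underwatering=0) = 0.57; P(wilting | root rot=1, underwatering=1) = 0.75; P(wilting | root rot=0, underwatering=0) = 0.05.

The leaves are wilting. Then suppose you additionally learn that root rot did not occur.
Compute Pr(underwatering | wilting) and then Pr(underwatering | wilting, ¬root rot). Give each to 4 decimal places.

Pr(underwatering | wilting) ≈ 0.8437; Pr(underwatering | wilting, ¬root rot) ≈ 0.9491

Sum P(wilting|·) weighted by the priors over the 4 (root rot, underwatering) configurations:
  P(wilting) = 0.05·0.71·0.34 + 0.48·0.71·0.66 + 0.57·0.29·0.34 + 0.75·0.29·0.66
        = 0.012070 + 0.224928 + 0.056202 + 0.143550 = 0.436750
Configurations with underwatering contribute 0.368478, so
  P(underwatering | wilting) = 0.368478 / 0.436750 ≈ 0.8437

Now condition on the additional information:
P(wilting | ¬root rot) = 0.05*0.34 + 0.48*0.66 = 0.017000 + 0.316800 = 0.333800
Of this, 0.316800 comes from 0.48*0.66 (the underwatering=true cases).
P(underwatering | wilting, ¬root rot) = 0.316800 / 0.333800 ≈ 0.9491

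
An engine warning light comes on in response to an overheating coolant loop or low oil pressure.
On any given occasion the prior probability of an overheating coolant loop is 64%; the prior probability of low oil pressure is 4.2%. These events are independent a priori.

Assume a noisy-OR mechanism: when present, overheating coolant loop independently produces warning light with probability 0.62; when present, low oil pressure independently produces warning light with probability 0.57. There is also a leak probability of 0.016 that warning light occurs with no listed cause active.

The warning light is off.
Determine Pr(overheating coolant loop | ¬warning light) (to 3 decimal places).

Under noisy-OR, P(warning light | causes) = 1 − (1−0.016)·∏(1−qᵢ) over the active causes.
By total probability over the 4 (overheating coolant loop, low oil pressure) configurations:
  P(¬warning light) = 0.984×0.36×0.958 + 0.42312×0.36×0.042 + 0.37392×0.64×0.958 + 0.160786×0.64×0.042
        = 0.339362 + 0.006398 + 0.229258 + 0.004322 = 0.579340
The terms with overheating coolant loop present sum to 0.233580, so
  P(overheating coolant loop | ¬warning light) = 0.233580 / 0.579340 ≈ 0.403

Pr(overheating coolant loop | ¬warning light) ≈ 0.403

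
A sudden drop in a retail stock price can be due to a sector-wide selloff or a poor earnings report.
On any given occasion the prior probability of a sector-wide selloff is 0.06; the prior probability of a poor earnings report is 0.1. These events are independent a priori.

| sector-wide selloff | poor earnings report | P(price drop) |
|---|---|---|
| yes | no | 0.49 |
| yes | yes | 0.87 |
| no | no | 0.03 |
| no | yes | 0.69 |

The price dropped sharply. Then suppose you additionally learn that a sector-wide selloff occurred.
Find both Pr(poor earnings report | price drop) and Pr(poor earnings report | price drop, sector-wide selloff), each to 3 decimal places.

P(price drop) = 0.03×0.94×0.9 + 0.69×0.94×0.1 + 0.49×0.06×0.9 + 0.87×0.06×0.1 = 0.025380 + 0.064860 + 0.026460 + 0.005220 = 0.121920
Of this, 0.070080 comes from 0.064860 + 0.005220 (the poor earnings report=true cases).
P(poor earnings report | price drop) = 0.070080 / 0.121920 ≈ 0.575

Now also conditioning on sector-wide selloff=true:
P(price drop | sector-wide selloff) = 0.49*0.9 + 0.87*0.1 = 0.441000 + 0.087000 = 0.528000
The poor earnings report-present share is 0.87*0.1 = 0.087000.
P(poor earnings report | price drop, sector-wide selloff) = 0.087000 / 0.528000 ≈ 0.165

Pr(poor earnings report | price drop) ≈ 0.575; Pr(poor earnings report | price drop, sector-wide selloff) ≈ 0.165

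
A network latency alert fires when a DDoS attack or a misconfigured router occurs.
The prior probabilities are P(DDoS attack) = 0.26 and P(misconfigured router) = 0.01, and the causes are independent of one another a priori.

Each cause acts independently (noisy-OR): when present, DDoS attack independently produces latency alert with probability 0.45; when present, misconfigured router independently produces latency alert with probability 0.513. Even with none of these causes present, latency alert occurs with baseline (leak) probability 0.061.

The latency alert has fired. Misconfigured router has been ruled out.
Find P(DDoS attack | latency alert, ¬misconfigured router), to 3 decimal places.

Under noisy-OR, P(latency alert | causes) = 1 − (1−0.061)·∏(1−qᵢ) over the active causes.
Numerator (weight on configurations with DDoS attack): 0.48355·0.26 = 0.125723
Denominator P(latency alert | ¬misconfigured router): 0.061·0.74 + 0.48355·0.26 = 0.170863
Posterior = 0.125723 / 0.170863 ≈ 0.736

P(DDoS attack | latency alert, ¬misconfigured router) ≈ 0.736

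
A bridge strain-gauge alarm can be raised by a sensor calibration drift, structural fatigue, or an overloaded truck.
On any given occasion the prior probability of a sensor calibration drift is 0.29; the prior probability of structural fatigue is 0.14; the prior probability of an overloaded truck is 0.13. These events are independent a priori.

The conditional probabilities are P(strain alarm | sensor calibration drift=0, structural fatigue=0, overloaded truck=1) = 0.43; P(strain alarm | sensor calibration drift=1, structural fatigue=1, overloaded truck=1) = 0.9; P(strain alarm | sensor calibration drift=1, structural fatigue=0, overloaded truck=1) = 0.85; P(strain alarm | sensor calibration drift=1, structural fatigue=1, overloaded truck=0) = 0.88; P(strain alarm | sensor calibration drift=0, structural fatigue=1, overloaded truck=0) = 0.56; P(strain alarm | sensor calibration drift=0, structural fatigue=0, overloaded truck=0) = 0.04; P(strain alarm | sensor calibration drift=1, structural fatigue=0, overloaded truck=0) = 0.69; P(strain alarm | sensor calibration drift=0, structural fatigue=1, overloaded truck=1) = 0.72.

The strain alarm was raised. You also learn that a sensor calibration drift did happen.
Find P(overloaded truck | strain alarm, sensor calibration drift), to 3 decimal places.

Weight on overloaded truck=true, given the evidence: 0.095030 + 0.016380 = 0.111410
The normalizing constant is 0.69×0.86×0.87 + 0.85×0.86×0.13 + 0.88×0.14×0.87 + 0.9×0.14×0.13 = 0.734852
P(overloaded truck | strain alarm, sensor calibration drift) = 0.111410/0.734852 ≈ 0.152

P(overloaded truck | strain alarm, sensor calibration drift) ≈ 0.152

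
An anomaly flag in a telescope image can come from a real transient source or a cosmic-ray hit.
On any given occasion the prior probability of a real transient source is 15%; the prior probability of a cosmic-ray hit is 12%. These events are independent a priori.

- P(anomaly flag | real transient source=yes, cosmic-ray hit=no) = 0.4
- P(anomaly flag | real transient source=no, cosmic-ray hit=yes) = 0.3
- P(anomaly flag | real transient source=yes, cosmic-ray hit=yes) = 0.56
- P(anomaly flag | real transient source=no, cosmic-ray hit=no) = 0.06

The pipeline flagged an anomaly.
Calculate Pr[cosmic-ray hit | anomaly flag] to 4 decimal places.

Pr[cosmic-ray hit | anomaly flag] ≈ 0.2940

P(anomaly flag) = 0.06×0.85×0.88 + 0.3×0.85×0.12 + 0.4×0.15×0.88 + 0.56×0.15×0.12 = 0.044880 + 0.030600 + 0.052800 + 0.010080 = 0.138360
Restricting to configurations with cosmic-ray hit present: 0.030600 + 0.010080 = 0.040680.
So P(cosmic-ray hit | anomaly flag) = 0.040680/0.138360 ≈ 0.2940.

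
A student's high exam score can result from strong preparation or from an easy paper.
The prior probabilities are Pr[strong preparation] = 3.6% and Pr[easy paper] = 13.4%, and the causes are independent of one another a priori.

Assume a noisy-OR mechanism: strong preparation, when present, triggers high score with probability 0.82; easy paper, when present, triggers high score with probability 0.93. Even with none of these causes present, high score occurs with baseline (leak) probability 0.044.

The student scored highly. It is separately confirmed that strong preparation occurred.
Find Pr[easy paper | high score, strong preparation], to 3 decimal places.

Under noisy-OR, P(high score | causes) = 1 − (1−0.044)·∏(1−qᵢ) over the active causes.
For the numerator, keep only easy paper=true terms: 0.987954·0.134 = 0.132386
Denominator P(high score | strong preparation): 0.82792·0.866 + 0.987954·0.134 = 0.849365
P(easy paper | high score, strong preparation) = 0.132386/0.849365 ≈ 0.156

Pr[easy paper | high score, strong preparation] ≈ 0.156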